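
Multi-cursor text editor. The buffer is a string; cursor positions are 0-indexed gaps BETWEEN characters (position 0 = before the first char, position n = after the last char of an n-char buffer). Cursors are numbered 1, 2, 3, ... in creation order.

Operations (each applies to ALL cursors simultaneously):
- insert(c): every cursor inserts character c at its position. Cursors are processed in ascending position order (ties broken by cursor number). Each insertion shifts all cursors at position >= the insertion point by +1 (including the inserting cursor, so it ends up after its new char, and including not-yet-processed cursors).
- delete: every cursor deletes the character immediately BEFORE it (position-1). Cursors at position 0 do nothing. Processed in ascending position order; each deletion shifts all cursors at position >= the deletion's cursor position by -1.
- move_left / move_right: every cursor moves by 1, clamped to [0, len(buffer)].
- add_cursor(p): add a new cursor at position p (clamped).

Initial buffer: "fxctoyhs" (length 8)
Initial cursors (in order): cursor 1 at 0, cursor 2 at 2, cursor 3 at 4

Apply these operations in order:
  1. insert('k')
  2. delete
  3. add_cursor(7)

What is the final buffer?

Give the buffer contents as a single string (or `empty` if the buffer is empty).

Answer: fxctoyhs

Derivation:
After op 1 (insert('k')): buffer="kfxkctkoyhs" (len 11), cursors c1@1 c2@4 c3@7, authorship 1..2..3....
After op 2 (delete): buffer="fxctoyhs" (len 8), cursors c1@0 c2@2 c3@4, authorship ........
After op 3 (add_cursor(7)): buffer="fxctoyhs" (len 8), cursors c1@0 c2@2 c3@4 c4@7, authorship ........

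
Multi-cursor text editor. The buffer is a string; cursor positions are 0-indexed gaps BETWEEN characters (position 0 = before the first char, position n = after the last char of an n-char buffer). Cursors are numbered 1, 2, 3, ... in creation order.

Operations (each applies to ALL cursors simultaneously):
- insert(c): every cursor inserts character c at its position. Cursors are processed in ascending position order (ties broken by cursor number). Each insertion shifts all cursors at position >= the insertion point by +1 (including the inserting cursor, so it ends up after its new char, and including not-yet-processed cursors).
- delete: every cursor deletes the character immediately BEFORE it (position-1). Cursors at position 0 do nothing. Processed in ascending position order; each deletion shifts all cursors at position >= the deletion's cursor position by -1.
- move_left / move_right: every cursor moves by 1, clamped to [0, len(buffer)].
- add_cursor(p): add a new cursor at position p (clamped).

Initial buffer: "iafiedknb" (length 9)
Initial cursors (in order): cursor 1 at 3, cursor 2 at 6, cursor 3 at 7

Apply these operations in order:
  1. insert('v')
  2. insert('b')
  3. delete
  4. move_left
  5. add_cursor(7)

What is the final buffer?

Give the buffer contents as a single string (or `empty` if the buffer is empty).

After op 1 (insert('v')): buffer="iafviedvkvnb" (len 12), cursors c1@4 c2@8 c3@10, authorship ...1...2.3..
After op 2 (insert('b')): buffer="iafvbiedvbkvbnb" (len 15), cursors c1@5 c2@10 c3@13, authorship ...11...22.33..
After op 3 (delete): buffer="iafviedvkvnb" (len 12), cursors c1@4 c2@8 c3@10, authorship ...1...2.3..
After op 4 (move_left): buffer="iafviedvkvnb" (len 12), cursors c1@3 c2@7 c3@9, authorship ...1...2.3..
After op 5 (add_cursor(7)): buffer="iafviedvkvnb" (len 12), cursors c1@3 c2@7 c4@7 c3@9, authorship ...1...2.3..

Answer: iafviedvkvnb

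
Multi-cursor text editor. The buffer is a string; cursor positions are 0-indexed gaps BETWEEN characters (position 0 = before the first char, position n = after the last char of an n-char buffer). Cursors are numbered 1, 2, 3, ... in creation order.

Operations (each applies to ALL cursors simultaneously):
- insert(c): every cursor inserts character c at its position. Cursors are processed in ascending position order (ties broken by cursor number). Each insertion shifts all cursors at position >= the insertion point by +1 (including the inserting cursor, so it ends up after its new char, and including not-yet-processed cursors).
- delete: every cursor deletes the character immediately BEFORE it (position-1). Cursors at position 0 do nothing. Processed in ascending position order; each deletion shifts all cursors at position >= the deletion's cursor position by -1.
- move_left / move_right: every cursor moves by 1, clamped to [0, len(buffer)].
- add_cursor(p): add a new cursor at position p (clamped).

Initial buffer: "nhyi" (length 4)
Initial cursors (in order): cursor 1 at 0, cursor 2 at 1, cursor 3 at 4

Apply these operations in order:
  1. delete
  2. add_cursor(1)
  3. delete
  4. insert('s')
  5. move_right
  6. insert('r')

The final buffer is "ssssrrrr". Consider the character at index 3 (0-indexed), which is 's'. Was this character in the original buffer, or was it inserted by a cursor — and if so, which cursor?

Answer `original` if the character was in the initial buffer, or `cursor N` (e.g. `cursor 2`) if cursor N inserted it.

After op 1 (delete): buffer="hy" (len 2), cursors c1@0 c2@0 c3@2, authorship ..
After op 2 (add_cursor(1)): buffer="hy" (len 2), cursors c1@0 c2@0 c4@1 c3@2, authorship ..
After op 3 (delete): buffer="" (len 0), cursors c1@0 c2@0 c3@0 c4@0, authorship 
After op 4 (insert('s')): buffer="ssss" (len 4), cursors c1@4 c2@4 c3@4 c4@4, authorship 1234
After op 5 (move_right): buffer="ssss" (len 4), cursors c1@4 c2@4 c3@4 c4@4, authorship 1234
After op 6 (insert('r')): buffer="ssssrrrr" (len 8), cursors c1@8 c2@8 c3@8 c4@8, authorship 12341234
Authorship (.=original, N=cursor N): 1 2 3 4 1 2 3 4
Index 3: author = 4

Answer: cursor 4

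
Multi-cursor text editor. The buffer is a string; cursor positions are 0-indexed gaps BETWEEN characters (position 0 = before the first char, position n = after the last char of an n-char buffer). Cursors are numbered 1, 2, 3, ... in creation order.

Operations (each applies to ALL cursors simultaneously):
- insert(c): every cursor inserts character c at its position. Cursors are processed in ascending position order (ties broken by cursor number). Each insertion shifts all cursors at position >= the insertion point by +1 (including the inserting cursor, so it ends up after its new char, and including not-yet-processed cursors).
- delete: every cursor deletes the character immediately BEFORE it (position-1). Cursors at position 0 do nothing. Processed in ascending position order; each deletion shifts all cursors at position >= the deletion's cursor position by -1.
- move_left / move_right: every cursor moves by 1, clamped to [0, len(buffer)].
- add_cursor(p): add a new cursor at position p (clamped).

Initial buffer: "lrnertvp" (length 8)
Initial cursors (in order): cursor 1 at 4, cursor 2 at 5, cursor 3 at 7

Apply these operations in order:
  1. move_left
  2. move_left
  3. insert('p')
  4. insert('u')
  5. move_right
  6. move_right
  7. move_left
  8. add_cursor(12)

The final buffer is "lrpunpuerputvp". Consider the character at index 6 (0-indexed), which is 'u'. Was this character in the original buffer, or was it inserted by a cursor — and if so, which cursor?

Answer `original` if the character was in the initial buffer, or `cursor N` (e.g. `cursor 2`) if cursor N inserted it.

Answer: cursor 2

Derivation:
After op 1 (move_left): buffer="lrnertvp" (len 8), cursors c1@3 c2@4 c3@6, authorship ........
After op 2 (move_left): buffer="lrnertvp" (len 8), cursors c1@2 c2@3 c3@5, authorship ........
After op 3 (insert('p')): buffer="lrpnperptvp" (len 11), cursors c1@3 c2@5 c3@8, authorship ..1.2..3...
After op 4 (insert('u')): buffer="lrpunpuerputvp" (len 14), cursors c1@4 c2@7 c3@11, authorship ..11.22..33...
After op 5 (move_right): buffer="lrpunpuerputvp" (len 14), cursors c1@5 c2@8 c3@12, authorship ..11.22..33...
After op 6 (move_right): buffer="lrpunpuerputvp" (len 14), cursors c1@6 c2@9 c3@13, authorship ..11.22..33...
After op 7 (move_left): buffer="lrpunpuerputvp" (len 14), cursors c1@5 c2@8 c3@12, authorship ..11.22..33...
After op 8 (add_cursor(12)): buffer="lrpunpuerputvp" (len 14), cursors c1@5 c2@8 c3@12 c4@12, authorship ..11.22..33...
Authorship (.=original, N=cursor N): . . 1 1 . 2 2 . . 3 3 . . .
Index 6: author = 2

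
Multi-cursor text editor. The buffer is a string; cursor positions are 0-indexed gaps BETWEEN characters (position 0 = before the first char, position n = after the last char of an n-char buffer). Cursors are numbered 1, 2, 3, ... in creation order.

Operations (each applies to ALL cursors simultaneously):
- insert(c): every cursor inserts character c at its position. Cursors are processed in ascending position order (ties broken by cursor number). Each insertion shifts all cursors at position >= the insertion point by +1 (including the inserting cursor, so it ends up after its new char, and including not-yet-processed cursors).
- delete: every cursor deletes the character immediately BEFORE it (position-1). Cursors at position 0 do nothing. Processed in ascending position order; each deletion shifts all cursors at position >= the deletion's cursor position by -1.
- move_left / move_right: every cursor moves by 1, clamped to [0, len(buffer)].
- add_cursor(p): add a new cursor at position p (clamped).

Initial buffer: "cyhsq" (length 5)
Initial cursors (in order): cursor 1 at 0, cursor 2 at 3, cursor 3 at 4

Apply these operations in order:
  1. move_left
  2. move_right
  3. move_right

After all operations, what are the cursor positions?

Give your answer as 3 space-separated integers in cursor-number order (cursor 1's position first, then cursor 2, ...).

Answer: 2 4 5

Derivation:
After op 1 (move_left): buffer="cyhsq" (len 5), cursors c1@0 c2@2 c3@3, authorship .....
After op 2 (move_right): buffer="cyhsq" (len 5), cursors c1@1 c2@3 c3@4, authorship .....
After op 3 (move_right): buffer="cyhsq" (len 5), cursors c1@2 c2@4 c3@5, authorship .....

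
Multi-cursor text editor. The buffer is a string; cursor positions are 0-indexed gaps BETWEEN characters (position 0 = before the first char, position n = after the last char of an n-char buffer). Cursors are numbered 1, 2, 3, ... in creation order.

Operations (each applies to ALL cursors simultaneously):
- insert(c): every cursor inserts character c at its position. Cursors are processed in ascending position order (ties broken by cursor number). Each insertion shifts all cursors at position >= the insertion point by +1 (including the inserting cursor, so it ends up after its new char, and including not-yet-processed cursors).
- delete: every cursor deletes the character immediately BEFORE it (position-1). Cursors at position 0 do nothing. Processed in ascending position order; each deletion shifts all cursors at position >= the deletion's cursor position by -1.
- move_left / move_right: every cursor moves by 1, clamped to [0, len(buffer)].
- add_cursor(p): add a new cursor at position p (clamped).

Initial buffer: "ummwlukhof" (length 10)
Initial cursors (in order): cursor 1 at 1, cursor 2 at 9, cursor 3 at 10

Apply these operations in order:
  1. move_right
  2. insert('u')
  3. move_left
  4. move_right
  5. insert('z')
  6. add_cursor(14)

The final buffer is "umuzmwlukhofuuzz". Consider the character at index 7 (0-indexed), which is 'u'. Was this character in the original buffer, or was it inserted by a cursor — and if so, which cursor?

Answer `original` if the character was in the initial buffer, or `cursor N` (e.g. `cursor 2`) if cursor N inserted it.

After op 1 (move_right): buffer="ummwlukhof" (len 10), cursors c1@2 c2@10 c3@10, authorship ..........
After op 2 (insert('u')): buffer="umumwlukhofuu" (len 13), cursors c1@3 c2@13 c3@13, authorship ..1........23
After op 3 (move_left): buffer="umumwlukhofuu" (len 13), cursors c1@2 c2@12 c3@12, authorship ..1........23
After op 4 (move_right): buffer="umumwlukhofuu" (len 13), cursors c1@3 c2@13 c3@13, authorship ..1........23
After op 5 (insert('z')): buffer="umuzmwlukhofuuzz" (len 16), cursors c1@4 c2@16 c3@16, authorship ..11........2323
After op 6 (add_cursor(14)): buffer="umuzmwlukhofuuzz" (len 16), cursors c1@4 c4@14 c2@16 c3@16, authorship ..11........2323
Authorship (.=original, N=cursor N): . . 1 1 . . . . . . . . 2 3 2 3
Index 7: author = original

Answer: original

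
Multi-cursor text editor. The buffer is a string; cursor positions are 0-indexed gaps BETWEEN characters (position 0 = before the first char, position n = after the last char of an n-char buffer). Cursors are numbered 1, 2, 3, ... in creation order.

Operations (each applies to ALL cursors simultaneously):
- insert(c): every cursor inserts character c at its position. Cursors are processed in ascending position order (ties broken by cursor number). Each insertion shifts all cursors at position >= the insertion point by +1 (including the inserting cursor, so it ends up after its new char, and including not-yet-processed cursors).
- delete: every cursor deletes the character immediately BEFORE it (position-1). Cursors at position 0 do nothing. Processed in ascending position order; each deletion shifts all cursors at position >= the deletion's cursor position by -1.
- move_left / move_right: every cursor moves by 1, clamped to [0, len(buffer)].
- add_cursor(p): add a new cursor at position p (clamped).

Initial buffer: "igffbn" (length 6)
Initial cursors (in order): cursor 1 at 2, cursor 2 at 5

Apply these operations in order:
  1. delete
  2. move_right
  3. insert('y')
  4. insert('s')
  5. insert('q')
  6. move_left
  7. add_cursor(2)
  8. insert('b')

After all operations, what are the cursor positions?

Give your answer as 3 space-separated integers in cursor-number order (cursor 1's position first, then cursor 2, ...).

Answer: 6 12 3

Derivation:
After op 1 (delete): buffer="iffn" (len 4), cursors c1@1 c2@3, authorship ....
After op 2 (move_right): buffer="iffn" (len 4), cursors c1@2 c2@4, authorship ....
After op 3 (insert('y')): buffer="ifyfny" (len 6), cursors c1@3 c2@6, authorship ..1..2
After op 4 (insert('s')): buffer="ifysfnys" (len 8), cursors c1@4 c2@8, authorship ..11..22
After op 5 (insert('q')): buffer="ifysqfnysq" (len 10), cursors c1@5 c2@10, authorship ..111..222
After op 6 (move_left): buffer="ifysqfnysq" (len 10), cursors c1@4 c2@9, authorship ..111..222
After op 7 (add_cursor(2)): buffer="ifysqfnysq" (len 10), cursors c3@2 c1@4 c2@9, authorship ..111..222
After op 8 (insert('b')): buffer="ifbysbqfnysbq" (len 13), cursors c3@3 c1@6 c2@12, authorship ..31111..2222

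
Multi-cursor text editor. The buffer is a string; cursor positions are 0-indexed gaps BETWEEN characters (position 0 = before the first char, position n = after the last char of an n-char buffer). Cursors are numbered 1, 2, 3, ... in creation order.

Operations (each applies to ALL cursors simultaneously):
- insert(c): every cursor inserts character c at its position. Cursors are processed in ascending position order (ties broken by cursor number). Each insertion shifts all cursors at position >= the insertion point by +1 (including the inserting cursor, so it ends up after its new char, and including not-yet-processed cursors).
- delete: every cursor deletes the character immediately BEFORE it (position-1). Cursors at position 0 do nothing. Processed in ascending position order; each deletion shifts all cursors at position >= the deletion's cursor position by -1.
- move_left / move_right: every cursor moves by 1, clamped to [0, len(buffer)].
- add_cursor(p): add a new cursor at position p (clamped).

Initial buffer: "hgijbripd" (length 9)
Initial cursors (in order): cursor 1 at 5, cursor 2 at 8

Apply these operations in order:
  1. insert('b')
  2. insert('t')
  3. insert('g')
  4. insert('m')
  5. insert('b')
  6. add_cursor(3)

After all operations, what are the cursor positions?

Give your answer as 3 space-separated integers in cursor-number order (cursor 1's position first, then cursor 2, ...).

After op 1 (insert('b')): buffer="hgijbbripbd" (len 11), cursors c1@6 c2@10, authorship .....1...2.
After op 2 (insert('t')): buffer="hgijbbtripbtd" (len 13), cursors c1@7 c2@12, authorship .....11...22.
After op 3 (insert('g')): buffer="hgijbbtgripbtgd" (len 15), cursors c1@8 c2@14, authorship .....111...222.
After op 4 (insert('m')): buffer="hgijbbtgmripbtgmd" (len 17), cursors c1@9 c2@16, authorship .....1111...2222.
After op 5 (insert('b')): buffer="hgijbbtgmbripbtgmbd" (len 19), cursors c1@10 c2@18, authorship .....11111...22222.
After op 6 (add_cursor(3)): buffer="hgijbbtgmbripbtgmbd" (len 19), cursors c3@3 c1@10 c2@18, authorship .....11111...22222.

Answer: 10 18 3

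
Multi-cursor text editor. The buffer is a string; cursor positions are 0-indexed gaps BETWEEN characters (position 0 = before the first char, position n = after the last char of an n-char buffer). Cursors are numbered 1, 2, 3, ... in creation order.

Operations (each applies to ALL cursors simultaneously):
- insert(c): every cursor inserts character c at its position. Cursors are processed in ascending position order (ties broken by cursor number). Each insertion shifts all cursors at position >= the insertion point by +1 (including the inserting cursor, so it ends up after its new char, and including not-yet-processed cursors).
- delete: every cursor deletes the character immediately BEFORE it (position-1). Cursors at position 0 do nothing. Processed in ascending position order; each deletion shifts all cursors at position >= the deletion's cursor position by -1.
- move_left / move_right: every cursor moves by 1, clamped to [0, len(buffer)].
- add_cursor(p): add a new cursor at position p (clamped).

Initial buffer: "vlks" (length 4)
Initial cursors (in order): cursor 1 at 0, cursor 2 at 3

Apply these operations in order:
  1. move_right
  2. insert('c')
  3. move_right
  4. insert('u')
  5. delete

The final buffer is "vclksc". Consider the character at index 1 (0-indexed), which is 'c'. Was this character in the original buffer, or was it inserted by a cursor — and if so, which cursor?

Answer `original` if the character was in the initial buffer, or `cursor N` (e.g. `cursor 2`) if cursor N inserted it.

After op 1 (move_right): buffer="vlks" (len 4), cursors c1@1 c2@4, authorship ....
After op 2 (insert('c')): buffer="vclksc" (len 6), cursors c1@2 c2@6, authorship .1...2
After op 3 (move_right): buffer="vclksc" (len 6), cursors c1@3 c2@6, authorship .1...2
After op 4 (insert('u')): buffer="vclukscu" (len 8), cursors c1@4 c2@8, authorship .1.1..22
After op 5 (delete): buffer="vclksc" (len 6), cursors c1@3 c2@6, authorship .1...2
Authorship (.=original, N=cursor N): . 1 . . . 2
Index 1: author = 1

Answer: cursor 1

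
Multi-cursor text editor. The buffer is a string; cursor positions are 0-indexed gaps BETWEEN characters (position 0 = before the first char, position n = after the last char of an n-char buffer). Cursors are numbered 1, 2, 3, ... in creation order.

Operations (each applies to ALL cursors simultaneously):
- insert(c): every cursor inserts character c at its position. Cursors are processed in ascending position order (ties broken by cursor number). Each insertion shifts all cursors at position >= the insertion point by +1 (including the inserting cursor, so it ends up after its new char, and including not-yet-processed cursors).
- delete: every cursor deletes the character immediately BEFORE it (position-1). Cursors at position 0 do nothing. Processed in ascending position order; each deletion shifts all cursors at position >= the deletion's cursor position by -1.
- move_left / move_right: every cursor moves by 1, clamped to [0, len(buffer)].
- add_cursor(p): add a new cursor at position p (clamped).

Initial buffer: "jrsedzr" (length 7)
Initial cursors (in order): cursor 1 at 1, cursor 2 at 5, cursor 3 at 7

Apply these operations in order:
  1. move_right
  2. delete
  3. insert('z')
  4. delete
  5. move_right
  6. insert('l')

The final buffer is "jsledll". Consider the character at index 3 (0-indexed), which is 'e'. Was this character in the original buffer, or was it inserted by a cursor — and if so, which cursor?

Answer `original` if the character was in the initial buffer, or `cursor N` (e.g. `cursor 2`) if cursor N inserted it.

After op 1 (move_right): buffer="jrsedzr" (len 7), cursors c1@2 c2@6 c3@7, authorship .......
After op 2 (delete): buffer="jsed" (len 4), cursors c1@1 c2@4 c3@4, authorship ....
After op 3 (insert('z')): buffer="jzsedzz" (len 7), cursors c1@2 c2@7 c3@7, authorship .1...23
After op 4 (delete): buffer="jsed" (len 4), cursors c1@1 c2@4 c3@4, authorship ....
After op 5 (move_right): buffer="jsed" (len 4), cursors c1@2 c2@4 c3@4, authorship ....
After op 6 (insert('l')): buffer="jsledll" (len 7), cursors c1@3 c2@7 c3@7, authorship ..1..23
Authorship (.=original, N=cursor N): . . 1 . . 2 3
Index 3: author = original

Answer: original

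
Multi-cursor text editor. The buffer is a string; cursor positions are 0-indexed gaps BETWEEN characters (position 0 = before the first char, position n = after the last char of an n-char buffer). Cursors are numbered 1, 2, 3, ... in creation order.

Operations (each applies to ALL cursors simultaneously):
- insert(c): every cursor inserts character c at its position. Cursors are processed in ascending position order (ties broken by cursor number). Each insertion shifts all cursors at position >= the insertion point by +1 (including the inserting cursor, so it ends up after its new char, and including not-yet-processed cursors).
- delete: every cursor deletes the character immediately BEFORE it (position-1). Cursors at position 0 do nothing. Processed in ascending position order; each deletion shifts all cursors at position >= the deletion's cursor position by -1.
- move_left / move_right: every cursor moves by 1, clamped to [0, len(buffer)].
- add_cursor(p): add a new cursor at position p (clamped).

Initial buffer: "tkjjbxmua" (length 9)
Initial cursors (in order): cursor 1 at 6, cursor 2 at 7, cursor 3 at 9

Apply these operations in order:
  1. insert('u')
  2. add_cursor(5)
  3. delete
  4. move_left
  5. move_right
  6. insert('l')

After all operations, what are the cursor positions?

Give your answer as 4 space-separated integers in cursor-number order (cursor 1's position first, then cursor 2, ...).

After op 1 (insert('u')): buffer="tkjjbxumuuau" (len 12), cursors c1@7 c2@9 c3@12, authorship ......1.2..3
After op 2 (add_cursor(5)): buffer="tkjjbxumuuau" (len 12), cursors c4@5 c1@7 c2@9 c3@12, authorship ......1.2..3
After op 3 (delete): buffer="tkjjxmua" (len 8), cursors c4@4 c1@5 c2@6 c3@8, authorship ........
After op 4 (move_left): buffer="tkjjxmua" (len 8), cursors c4@3 c1@4 c2@5 c3@7, authorship ........
After op 5 (move_right): buffer="tkjjxmua" (len 8), cursors c4@4 c1@5 c2@6 c3@8, authorship ........
After op 6 (insert('l')): buffer="tkjjlxlmlual" (len 12), cursors c4@5 c1@7 c2@9 c3@12, authorship ....4.1.2..3

Answer: 7 9 12 5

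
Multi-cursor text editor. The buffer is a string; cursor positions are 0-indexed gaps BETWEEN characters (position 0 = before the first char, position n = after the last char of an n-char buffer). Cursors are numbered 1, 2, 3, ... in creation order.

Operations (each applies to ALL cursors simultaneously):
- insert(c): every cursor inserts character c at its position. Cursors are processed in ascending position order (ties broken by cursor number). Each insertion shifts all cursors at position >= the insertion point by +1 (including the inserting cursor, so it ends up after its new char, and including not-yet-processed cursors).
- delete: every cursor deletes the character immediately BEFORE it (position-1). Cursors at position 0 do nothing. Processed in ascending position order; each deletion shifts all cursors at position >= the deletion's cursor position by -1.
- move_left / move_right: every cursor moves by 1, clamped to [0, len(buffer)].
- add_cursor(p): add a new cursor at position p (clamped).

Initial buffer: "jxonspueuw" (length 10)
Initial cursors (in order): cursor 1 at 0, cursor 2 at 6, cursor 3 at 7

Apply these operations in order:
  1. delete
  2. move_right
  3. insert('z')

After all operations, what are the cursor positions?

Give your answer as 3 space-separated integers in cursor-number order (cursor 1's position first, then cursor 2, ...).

After op 1 (delete): buffer="jxonseuw" (len 8), cursors c1@0 c2@5 c3@5, authorship ........
After op 2 (move_right): buffer="jxonseuw" (len 8), cursors c1@1 c2@6 c3@6, authorship ........
After op 3 (insert('z')): buffer="jzxonsezzuw" (len 11), cursors c1@2 c2@9 c3@9, authorship .1.....23..

Answer: 2 9 9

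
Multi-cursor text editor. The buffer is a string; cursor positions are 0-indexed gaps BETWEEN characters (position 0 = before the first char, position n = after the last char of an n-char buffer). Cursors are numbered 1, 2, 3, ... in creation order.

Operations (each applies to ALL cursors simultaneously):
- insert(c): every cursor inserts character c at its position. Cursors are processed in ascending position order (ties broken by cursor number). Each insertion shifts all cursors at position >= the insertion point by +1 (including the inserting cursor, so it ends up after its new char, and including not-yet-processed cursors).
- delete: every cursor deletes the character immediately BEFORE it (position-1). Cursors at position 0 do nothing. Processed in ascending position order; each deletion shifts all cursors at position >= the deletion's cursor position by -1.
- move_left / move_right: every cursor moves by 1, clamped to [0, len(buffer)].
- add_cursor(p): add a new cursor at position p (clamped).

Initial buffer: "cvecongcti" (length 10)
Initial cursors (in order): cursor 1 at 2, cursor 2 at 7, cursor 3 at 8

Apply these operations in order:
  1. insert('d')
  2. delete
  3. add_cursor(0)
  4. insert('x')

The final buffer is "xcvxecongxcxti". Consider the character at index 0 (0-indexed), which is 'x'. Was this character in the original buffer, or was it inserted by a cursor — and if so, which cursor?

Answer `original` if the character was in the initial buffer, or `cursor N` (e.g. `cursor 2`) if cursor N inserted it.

After op 1 (insert('d')): buffer="cvdecongdcdti" (len 13), cursors c1@3 c2@9 c3@11, authorship ..1.....2.3..
After op 2 (delete): buffer="cvecongcti" (len 10), cursors c1@2 c2@7 c3@8, authorship ..........
After op 3 (add_cursor(0)): buffer="cvecongcti" (len 10), cursors c4@0 c1@2 c2@7 c3@8, authorship ..........
After op 4 (insert('x')): buffer="xcvxecongxcxti" (len 14), cursors c4@1 c1@4 c2@10 c3@12, authorship 4..1.....2.3..
Authorship (.=original, N=cursor N): 4 . . 1 . . . . . 2 . 3 . .
Index 0: author = 4

Answer: cursor 4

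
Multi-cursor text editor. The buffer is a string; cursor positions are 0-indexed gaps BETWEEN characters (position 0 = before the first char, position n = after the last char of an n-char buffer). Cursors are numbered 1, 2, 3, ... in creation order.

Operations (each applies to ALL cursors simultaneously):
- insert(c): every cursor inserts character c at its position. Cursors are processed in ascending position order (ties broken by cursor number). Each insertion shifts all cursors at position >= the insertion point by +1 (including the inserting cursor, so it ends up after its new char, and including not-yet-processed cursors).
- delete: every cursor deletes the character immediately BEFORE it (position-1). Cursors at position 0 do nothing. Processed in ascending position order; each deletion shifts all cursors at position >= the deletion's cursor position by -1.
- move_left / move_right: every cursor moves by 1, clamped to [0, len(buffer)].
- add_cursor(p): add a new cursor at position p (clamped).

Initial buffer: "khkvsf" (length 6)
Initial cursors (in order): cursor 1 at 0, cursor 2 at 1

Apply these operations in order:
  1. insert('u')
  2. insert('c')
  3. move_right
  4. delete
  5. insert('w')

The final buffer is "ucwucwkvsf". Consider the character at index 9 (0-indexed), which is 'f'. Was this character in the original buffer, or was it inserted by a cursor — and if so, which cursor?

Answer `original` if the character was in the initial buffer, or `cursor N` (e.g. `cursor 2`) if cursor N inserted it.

Answer: original

Derivation:
After op 1 (insert('u')): buffer="ukuhkvsf" (len 8), cursors c1@1 c2@3, authorship 1.2.....
After op 2 (insert('c')): buffer="uckuchkvsf" (len 10), cursors c1@2 c2@5, authorship 11.22.....
After op 3 (move_right): buffer="uckuchkvsf" (len 10), cursors c1@3 c2@6, authorship 11.22.....
After op 4 (delete): buffer="ucuckvsf" (len 8), cursors c1@2 c2@4, authorship 1122....
After op 5 (insert('w')): buffer="ucwucwkvsf" (len 10), cursors c1@3 c2@6, authorship 111222....
Authorship (.=original, N=cursor N): 1 1 1 2 2 2 . . . .
Index 9: author = original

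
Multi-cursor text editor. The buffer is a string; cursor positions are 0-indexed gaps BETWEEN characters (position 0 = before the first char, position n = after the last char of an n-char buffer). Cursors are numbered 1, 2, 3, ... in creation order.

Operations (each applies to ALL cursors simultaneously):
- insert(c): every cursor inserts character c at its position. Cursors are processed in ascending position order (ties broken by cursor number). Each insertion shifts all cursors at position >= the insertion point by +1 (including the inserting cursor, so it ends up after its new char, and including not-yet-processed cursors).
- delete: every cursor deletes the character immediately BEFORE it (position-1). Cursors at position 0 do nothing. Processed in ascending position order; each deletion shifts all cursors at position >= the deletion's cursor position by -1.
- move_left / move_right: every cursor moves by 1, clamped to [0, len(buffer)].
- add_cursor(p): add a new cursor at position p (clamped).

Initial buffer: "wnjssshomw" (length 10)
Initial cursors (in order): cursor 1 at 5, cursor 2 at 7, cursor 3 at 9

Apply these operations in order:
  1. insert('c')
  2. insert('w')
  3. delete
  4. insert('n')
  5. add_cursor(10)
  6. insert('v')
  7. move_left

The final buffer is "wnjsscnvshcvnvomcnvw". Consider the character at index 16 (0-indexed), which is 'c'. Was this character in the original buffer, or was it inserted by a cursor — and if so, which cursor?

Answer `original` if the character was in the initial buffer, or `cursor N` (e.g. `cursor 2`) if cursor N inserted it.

Answer: cursor 3

Derivation:
After op 1 (insert('c')): buffer="wnjsscshcomcw" (len 13), cursors c1@6 c2@9 c3@12, authorship .....1..2..3.
After op 2 (insert('w')): buffer="wnjsscwshcwomcww" (len 16), cursors c1@7 c2@11 c3@15, authorship .....11..22..33.
After op 3 (delete): buffer="wnjsscshcomcw" (len 13), cursors c1@6 c2@9 c3@12, authorship .....1..2..3.
After op 4 (insert('n')): buffer="wnjsscnshcnomcnw" (len 16), cursors c1@7 c2@11 c3@15, authorship .....11..22..33.
After op 5 (add_cursor(10)): buffer="wnjsscnshcnomcnw" (len 16), cursors c1@7 c4@10 c2@11 c3@15, authorship .....11..22..33.
After op 6 (insert('v')): buffer="wnjsscnvshcvnvomcnvw" (len 20), cursors c1@8 c4@12 c2@14 c3@19, authorship .....111..2422..333.
After op 7 (move_left): buffer="wnjsscnvshcvnvomcnvw" (len 20), cursors c1@7 c4@11 c2@13 c3@18, authorship .....111..2422..333.
Authorship (.=original, N=cursor N): . . . . . 1 1 1 . . 2 4 2 2 . . 3 3 3 .
Index 16: author = 3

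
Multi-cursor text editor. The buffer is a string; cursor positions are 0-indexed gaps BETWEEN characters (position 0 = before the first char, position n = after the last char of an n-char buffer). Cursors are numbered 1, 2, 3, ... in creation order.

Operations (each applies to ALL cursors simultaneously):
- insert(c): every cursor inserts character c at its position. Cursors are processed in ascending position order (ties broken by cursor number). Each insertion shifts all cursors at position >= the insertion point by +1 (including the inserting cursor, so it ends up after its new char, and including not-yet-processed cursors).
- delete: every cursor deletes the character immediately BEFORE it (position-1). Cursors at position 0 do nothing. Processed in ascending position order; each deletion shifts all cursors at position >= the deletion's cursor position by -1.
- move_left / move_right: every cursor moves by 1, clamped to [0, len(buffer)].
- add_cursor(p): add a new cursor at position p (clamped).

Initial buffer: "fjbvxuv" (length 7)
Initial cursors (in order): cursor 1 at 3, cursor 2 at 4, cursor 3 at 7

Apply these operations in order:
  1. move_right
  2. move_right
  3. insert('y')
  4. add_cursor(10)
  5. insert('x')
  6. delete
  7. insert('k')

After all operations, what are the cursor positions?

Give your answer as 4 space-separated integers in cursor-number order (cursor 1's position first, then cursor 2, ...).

Answer: 7 10 14 14

Derivation:
After op 1 (move_right): buffer="fjbvxuv" (len 7), cursors c1@4 c2@5 c3@7, authorship .......
After op 2 (move_right): buffer="fjbvxuv" (len 7), cursors c1@5 c2@6 c3@7, authorship .......
After op 3 (insert('y')): buffer="fjbvxyuyvy" (len 10), cursors c1@6 c2@8 c3@10, authorship .....1.2.3
After op 4 (add_cursor(10)): buffer="fjbvxyuyvy" (len 10), cursors c1@6 c2@8 c3@10 c4@10, authorship .....1.2.3
After op 5 (insert('x')): buffer="fjbvxyxuyxvyxx" (len 14), cursors c1@7 c2@10 c3@14 c4@14, authorship .....11.22.334
After op 6 (delete): buffer="fjbvxyuyvy" (len 10), cursors c1@6 c2@8 c3@10 c4@10, authorship .....1.2.3
After op 7 (insert('k')): buffer="fjbvxykuykvykk" (len 14), cursors c1@7 c2@10 c3@14 c4@14, authorship .....11.22.334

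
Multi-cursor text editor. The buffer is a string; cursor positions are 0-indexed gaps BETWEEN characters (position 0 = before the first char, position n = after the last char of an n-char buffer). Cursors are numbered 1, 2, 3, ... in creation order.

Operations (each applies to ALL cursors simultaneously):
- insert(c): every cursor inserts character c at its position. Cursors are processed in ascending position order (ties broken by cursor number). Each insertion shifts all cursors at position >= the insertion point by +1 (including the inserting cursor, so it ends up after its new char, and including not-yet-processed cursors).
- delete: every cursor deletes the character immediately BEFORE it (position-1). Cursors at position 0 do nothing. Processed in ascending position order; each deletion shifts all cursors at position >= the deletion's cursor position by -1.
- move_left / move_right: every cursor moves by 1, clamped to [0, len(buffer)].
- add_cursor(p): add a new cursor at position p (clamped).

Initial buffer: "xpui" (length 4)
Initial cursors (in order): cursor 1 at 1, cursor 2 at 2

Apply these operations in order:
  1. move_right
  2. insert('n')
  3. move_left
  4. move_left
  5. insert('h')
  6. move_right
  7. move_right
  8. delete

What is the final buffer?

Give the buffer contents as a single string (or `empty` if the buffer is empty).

After op 1 (move_right): buffer="xpui" (len 4), cursors c1@2 c2@3, authorship ....
After op 2 (insert('n')): buffer="xpnuni" (len 6), cursors c1@3 c2@5, authorship ..1.2.
After op 3 (move_left): buffer="xpnuni" (len 6), cursors c1@2 c2@4, authorship ..1.2.
After op 4 (move_left): buffer="xpnuni" (len 6), cursors c1@1 c2@3, authorship ..1.2.
After op 5 (insert('h')): buffer="xhpnhuni" (len 8), cursors c1@2 c2@5, authorship .1.12.2.
After op 6 (move_right): buffer="xhpnhuni" (len 8), cursors c1@3 c2@6, authorship .1.12.2.
After op 7 (move_right): buffer="xhpnhuni" (len 8), cursors c1@4 c2@7, authorship .1.12.2.
After op 8 (delete): buffer="xhphui" (len 6), cursors c1@3 c2@5, authorship .1.2..

Answer: xhphui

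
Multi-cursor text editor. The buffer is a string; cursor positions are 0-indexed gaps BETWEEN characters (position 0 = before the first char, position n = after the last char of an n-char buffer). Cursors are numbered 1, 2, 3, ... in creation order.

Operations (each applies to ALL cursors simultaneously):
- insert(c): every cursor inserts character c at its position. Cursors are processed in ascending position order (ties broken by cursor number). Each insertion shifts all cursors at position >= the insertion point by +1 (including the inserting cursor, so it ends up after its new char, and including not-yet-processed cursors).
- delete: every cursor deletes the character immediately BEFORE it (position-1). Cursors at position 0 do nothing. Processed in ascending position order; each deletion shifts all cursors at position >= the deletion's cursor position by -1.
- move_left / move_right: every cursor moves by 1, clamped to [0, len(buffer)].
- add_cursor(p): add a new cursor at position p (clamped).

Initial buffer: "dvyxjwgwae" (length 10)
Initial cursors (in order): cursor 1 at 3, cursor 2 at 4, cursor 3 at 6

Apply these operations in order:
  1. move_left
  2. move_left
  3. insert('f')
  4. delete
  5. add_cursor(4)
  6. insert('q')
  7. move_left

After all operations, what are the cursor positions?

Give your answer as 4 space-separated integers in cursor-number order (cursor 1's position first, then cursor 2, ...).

After op 1 (move_left): buffer="dvyxjwgwae" (len 10), cursors c1@2 c2@3 c3@5, authorship ..........
After op 2 (move_left): buffer="dvyxjwgwae" (len 10), cursors c1@1 c2@2 c3@4, authorship ..........
After op 3 (insert('f')): buffer="dfvfyxfjwgwae" (len 13), cursors c1@2 c2@4 c3@7, authorship .1.2..3......
After op 4 (delete): buffer="dvyxjwgwae" (len 10), cursors c1@1 c2@2 c3@4, authorship ..........
After op 5 (add_cursor(4)): buffer="dvyxjwgwae" (len 10), cursors c1@1 c2@2 c3@4 c4@4, authorship ..........
After op 6 (insert('q')): buffer="dqvqyxqqjwgwae" (len 14), cursors c1@2 c2@4 c3@8 c4@8, authorship .1.2..34......
After op 7 (move_left): buffer="dqvqyxqqjwgwae" (len 14), cursors c1@1 c2@3 c3@7 c4@7, authorship .1.2..34......

Answer: 1 3 7 7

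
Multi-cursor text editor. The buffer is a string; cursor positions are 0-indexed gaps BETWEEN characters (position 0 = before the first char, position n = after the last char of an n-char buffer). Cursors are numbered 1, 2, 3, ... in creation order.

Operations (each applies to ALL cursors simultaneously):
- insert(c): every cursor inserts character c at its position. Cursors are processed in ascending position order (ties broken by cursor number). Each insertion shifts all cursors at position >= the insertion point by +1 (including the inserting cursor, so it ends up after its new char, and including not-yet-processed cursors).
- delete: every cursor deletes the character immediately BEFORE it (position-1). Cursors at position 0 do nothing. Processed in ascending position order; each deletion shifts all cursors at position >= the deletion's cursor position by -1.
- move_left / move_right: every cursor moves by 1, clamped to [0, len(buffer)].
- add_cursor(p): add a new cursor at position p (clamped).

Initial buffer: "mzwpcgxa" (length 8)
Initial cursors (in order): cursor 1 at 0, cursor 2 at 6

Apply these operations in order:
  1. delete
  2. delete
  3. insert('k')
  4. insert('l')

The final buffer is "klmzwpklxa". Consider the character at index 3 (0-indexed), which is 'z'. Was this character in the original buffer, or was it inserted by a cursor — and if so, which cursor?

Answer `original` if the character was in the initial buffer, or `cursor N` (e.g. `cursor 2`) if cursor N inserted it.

After op 1 (delete): buffer="mzwpcxa" (len 7), cursors c1@0 c2@5, authorship .......
After op 2 (delete): buffer="mzwpxa" (len 6), cursors c1@0 c2@4, authorship ......
After op 3 (insert('k')): buffer="kmzwpkxa" (len 8), cursors c1@1 c2@6, authorship 1....2..
After op 4 (insert('l')): buffer="klmzwpklxa" (len 10), cursors c1@2 c2@8, authorship 11....22..
Authorship (.=original, N=cursor N): 1 1 . . . . 2 2 . .
Index 3: author = original

Answer: original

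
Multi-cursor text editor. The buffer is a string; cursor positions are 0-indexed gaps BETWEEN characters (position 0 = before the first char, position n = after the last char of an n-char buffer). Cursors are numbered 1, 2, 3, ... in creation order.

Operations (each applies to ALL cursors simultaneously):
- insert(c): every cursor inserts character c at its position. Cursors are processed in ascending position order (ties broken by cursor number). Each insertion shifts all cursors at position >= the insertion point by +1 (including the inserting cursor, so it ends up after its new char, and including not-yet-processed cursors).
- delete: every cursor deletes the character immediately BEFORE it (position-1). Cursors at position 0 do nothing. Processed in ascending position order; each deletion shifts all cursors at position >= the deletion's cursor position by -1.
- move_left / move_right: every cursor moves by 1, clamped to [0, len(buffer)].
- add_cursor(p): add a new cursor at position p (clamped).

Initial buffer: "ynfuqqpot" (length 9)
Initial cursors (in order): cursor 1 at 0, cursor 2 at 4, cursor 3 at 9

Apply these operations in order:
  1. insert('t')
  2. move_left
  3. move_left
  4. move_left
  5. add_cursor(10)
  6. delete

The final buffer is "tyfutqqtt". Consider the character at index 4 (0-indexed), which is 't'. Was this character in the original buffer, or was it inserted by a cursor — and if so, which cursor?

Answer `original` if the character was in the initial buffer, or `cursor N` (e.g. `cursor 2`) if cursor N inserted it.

Answer: cursor 2

Derivation:
After op 1 (insert('t')): buffer="tynfutqqpott" (len 12), cursors c1@1 c2@6 c3@12, authorship 1....2.....3
After op 2 (move_left): buffer="tynfutqqpott" (len 12), cursors c1@0 c2@5 c3@11, authorship 1....2.....3
After op 3 (move_left): buffer="tynfutqqpott" (len 12), cursors c1@0 c2@4 c3@10, authorship 1....2.....3
After op 4 (move_left): buffer="tynfutqqpott" (len 12), cursors c1@0 c2@3 c3@9, authorship 1....2.....3
After op 5 (add_cursor(10)): buffer="tynfutqqpott" (len 12), cursors c1@0 c2@3 c3@9 c4@10, authorship 1....2.....3
After op 6 (delete): buffer="tyfutqqtt" (len 9), cursors c1@0 c2@2 c3@7 c4@7, authorship 1...2...3
Authorship (.=original, N=cursor N): 1 . . . 2 . . . 3
Index 4: author = 2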